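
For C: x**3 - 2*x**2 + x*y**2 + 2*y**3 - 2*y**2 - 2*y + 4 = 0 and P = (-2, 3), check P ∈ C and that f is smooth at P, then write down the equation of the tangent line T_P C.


Tangent line at P: 29*x + 28*y - 26 = 0.

Step 1: f(-2, 3) = 0, so P lies on C.
Step 2: partial derivatives
  f_x(x, y) = 3*x**2 - 4*x + y**2, f_y(x, y) = 2*x*y + 6*y**2 - 4*y - 2.
  f_x(P) = 29, f_y(P) = 28 (gradient nonzero, so P is smooth).
Step 3: tangent line at P: 29·(x − -2) + 28·(y − 3) = 0.
Expanding: 29*x + 28*y - 26 = 0.


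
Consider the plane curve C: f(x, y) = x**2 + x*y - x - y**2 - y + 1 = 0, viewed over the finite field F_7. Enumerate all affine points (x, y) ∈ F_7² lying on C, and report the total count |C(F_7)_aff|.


Affine F_7-points: {(1, 1), (1, 6), (3, 0), (3, 2), (5, 0), (5, 4), (6, 1), (6, 4)}; count = 8.

For each of the 49 pairs (x, y) ∈ F_7², evaluate f(x, y) mod 7. Record the zeros.
  x = 0: [0↦1, 1↦6, 2↦2, 3↦3, 4↦2, 5↦6, 6↦1]  zeros at y ∈ ∅
  x = 1: [0↦1, 1↦0, 2↦4, 3↦6, 4↦6, 5↦4, 6↦0]  zeros at y ∈ {1, 6}
  x = 2: [0↦3, 1↦3, 2↦1, 3↦4, 4↦5, 5↦4, 6↦1]  zeros at y ∈ ∅
  x = 3: [0↦0, 1↦1, 2↦0, 3↦4, 4↦6, 5↦6, 6↦4]  zeros at y ∈ {0, 2}
  x = 4: [0↦6, 1↦1, 2↦1, 3↦6, 4↦2, 5↦3, 6↦2]  zeros at y ∈ ∅
  x = 5: [0↦0, 1↦3, 2↦4, 3↦3, 4↦0, 5↦2, 6↦2]  zeros at y ∈ {0, 4}
  x = 6: [0↦3, 1↦0, 2↦2, 3↦2, 4↦0, 5↦3, 6↦4]  zeros at y ∈ {1, 4}
Collecting zeros: affine points = {(1, 1), (1, 6), (3, 0), (3, 2), (5, 0), (5, 4), (6, 1), (6, 4)}.
Total count |C(F_7)_aff| = 8.


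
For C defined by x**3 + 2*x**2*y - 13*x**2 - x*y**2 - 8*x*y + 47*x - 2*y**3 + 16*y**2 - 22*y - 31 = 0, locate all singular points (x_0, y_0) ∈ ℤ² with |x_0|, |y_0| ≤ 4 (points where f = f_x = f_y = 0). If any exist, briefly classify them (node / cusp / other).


Singular points: {(3, 2)}; classification: cusp.

Compute partial derivatives:
  f_x = 3*x**2 + 4*x*y - 26*x - y**2 - 8*y + 47.
  f_y = 2*x**2 - 2*x*y - 8*x - 6*y**2 + 32*y - 22.
Scan x_0 ∈ {−4, ..., 4}. For each x_0, f_y(x_0, y) is a polynomial in y; find its integer roots y ∈ {−4, ..., 4}, then test f_x and f at those candidates.
  x = -4: f_y(-4, y) = -6*y**2 + 40*y + 42; no integer root y with |y| ≤ 4.
  x = -3: f_y(-3, y) = -6*y**2 + 38*y + 20; no integer root y with |y| ≤ 4.
  x = -2: f_y(-2, y) = -6*y**2 + 36*y + 2; no integer root y with |y| ≤ 4.
  x = -1: f_y(-1, y) = -6*y**2 + 34*y - 12; no integer root y with |y| ≤ 4.
  x = 0: f_y(0, y) = -6*y**2 + 32*y - 22; no integer root y with |y| ≤ 4.
  x = 1: f_y(1, y) = -6*y**2 + 30*y - 28; no integer root y with |y| ≤ 4.
  x = 2: f_y(2, y) = -6*y**2 + 28*y - 30; vanishes at y ∈ {3}. (2, 3): f_x = -2 ≠ 0.
  x = 3: f_y(3, y) = -6*y**2 + 26*y - 28; vanishes at y ∈ {2}. (3, 2): f_x = 0, f = 0 — SINGULAR.
  x = 4: f_y(4, y) = -6*y**2 + 24*y - 22; no integer root y with |y| ≤ 4.
Only singular point on the grid: (3, 2).
Classify: substitute x = 3 + u, y = 2 + v and expand: f = u**3 + 2*u**2*v - u*v**2 - 2*v**3 + v**2.
No constant or linear terms (consistent with a singular point). Quadratic part: v**2. Cubic part: u**3 + 2*u**2*v - u*v**2 - 2*v**3.
The quadratic part v**2 is a perfect square, so there is a single (double) tangent line v = 0, i.e. y = 2. Restricting the cubic part to that line (v = 0) leaves u**3 ≠ 0, so f is not divisible by v and the branch is v² ≈ -u**3 to lowest order — this is a cusp.
Classification: cusp.


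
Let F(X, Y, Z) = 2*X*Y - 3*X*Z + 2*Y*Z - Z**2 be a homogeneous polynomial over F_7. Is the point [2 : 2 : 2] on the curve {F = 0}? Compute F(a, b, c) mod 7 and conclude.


F(2,2,2) ≡ 0 (mod 7); P is on the curve.

Evaluate F(2, 2, 2) term-by-term (mod 7).
  2*X*Y ↦ 2·2·2·1 = 8
  -3*X*Z ↦ -3·2·1·2 = -12
  2*Y*Z ↦ 2·1·2·2 = 8
  -Z**2 ↦ -1·1·1·4 = -4
Sum: F(2, 2, 2) = (8) + (-12) + (8) + (-4) = 0.
Reducing mod 7: 0 ≡ 0 (mod 7).
Since F(a, b, c) ≡ 0 (mod 7), P lies on the curve.


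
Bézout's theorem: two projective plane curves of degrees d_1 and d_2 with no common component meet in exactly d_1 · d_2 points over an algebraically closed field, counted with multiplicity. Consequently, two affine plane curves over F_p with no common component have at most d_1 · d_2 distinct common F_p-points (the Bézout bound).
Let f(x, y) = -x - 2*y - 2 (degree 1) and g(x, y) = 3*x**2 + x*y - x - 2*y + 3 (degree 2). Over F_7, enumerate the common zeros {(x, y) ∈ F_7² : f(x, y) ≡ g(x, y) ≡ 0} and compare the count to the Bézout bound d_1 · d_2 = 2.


Common zeros: {(3, 1)}; count = 1; Bézout bound = 2.

deg(f) = 1, deg(g) = 2, so Bézout bound = 2.
Scan x ∈ F_7. For each x, list the y ∈ F_7 with f(x, y) ≡ 0 and those with g(x, y) ≡ 0 (mod 7); the common zeros in that column are the intersection.
  x = 0: f ≡ 0 at y ∈ {6}; g ≡ 0 at y ∈ {5}; common: ∅.
  x = 1: f ≡ 0 at y ∈ {2}; g ≡ 0 at y ∈ {5}; common: ∅.
  x = 2: f ≡ 0 at y ∈ {5}; g ≡ 0 at y ∈ ∅; common: ∅.
  x = 3: f ≡ 0 at y ∈ {1}; g ≡ 0 at y ∈ {1}; common: {1}.
  x = 4: f ≡ 0 at y ∈ {4}; g ≡ 0 at y ∈ {1}; common: ∅.
  x = 5: f ≡ 0 at y ∈ {0}; g ≡ 0 at y ∈ {6}; common: ∅.
  x = 6: f ≡ 0 at y ∈ {3}; g ≡ 0 at y ∈ {0}; common: ∅.
Collecting: common zeros = {(3, 1)}, so the count is 1.
Comparison with the Bézout bound: 1 ≤ 2 = deg(f)·deg(g), as expected for curves with no common component (the affine F_7-count falls short of the bound because intersections may lie at infinity, over extension fields, or carry multiplicity).


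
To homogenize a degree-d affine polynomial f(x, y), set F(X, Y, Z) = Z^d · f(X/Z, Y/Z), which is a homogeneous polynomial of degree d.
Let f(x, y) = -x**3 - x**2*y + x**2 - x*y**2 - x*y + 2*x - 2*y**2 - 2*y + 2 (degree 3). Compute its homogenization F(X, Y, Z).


F(X, Y, Z) = -X**3 - X**2*Y + X**2*Z - X*Y**2 - X*Y*Z + 2*X*Z**2 - 2*Y**2*Z - 2*Y*Z**2 + 2*Z**3

deg(f) = 3.
Substitute x = X/Z, y = Y/Z into f, then multiply by Z^3.
  monomial -1·x^3·y^0 ↦ -1·X^3·Y^0·Z^0.
  monomial -1·x^2·y^1 ↦ -1·X^2·Y^1·Z^0.
  monomial 1·x^2·y^0 ↦ 1·X^2·Y^0·Z^1.
  monomial -1·x^1·y^2 ↦ -1·X^1·Y^2·Z^0.
  monomial -1·x^1·y^1 ↦ -1·X^1·Y^1·Z^1.
  monomial 2·x^1·y^0 ↦ 2·X^1·Y^0·Z^2.
  monomial -2·x^0·y^2 ↦ -2·X^0·Y^2·Z^1.
  monomial -2·x^0·y^1 ↦ -2·X^0·Y^1·Z^2.
  monomial 2·x^0·y^0 ↦ 2·X^0·Y^0·Z^3.
Collecting: F(X, Y, Z) = -X**3 - X**2*Y + X**2*Z - X*Y**2 - X*Y*Z + 2*X*Z**2 - 2*Y**2*Z - 2*Y*Z**2 + 2*Z**3.


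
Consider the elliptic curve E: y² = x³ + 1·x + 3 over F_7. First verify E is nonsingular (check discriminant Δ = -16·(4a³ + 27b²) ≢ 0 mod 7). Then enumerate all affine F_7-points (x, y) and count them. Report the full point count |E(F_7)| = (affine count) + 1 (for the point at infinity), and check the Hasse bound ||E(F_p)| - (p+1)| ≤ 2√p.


Affine points = {(4, 1), (4, 6), (5, 0), (6, 1), (6, 6)}; affine count = 5; |E(F_7)| = 6.

Discriminant check: Δ ∝ 4a³ + 27b² = 4·1³ + 27·3² = 4·1 + 27·9 ≡ 2 (mod 7). Nonzero ⇒ E is nonsingular.
For each x ∈ F_7, compute rhs = x³ + 1·x + 3 mod 7, then count y ∈ F_7 with y² ≡ rhs.
  x = 0: rhs = 3, matching y values: none (0 points).
  x = 1: rhs = 5, matching y values: none (0 points).
  x = 2: rhs = 6, matching y values: none (0 points).
  x = 3: rhs = 5, matching y values: none (0 points).
  x = 4: rhs = 1, matching y values: 1, 6 (2 points).
  x = 5: rhs = 0, matching y values: 0 (1 points).
  x = 6: rhs = 1, matching y values: 1, 6 (2 points).
Total affine count: 5.
Full point count |E(F_7)| = 5 + 1 = 6.
Hasse bound: |6 − (7+1)| = |-2| = 2 ≤ 2√7 ≈ 5.2915 ✓.


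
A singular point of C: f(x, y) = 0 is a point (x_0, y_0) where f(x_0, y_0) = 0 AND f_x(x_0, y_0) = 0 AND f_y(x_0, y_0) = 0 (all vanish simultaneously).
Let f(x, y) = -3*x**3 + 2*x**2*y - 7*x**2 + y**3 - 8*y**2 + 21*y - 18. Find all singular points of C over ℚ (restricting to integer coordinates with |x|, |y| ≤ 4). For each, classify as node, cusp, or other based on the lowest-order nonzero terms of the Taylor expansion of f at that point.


Singular points: {(0, 3)}; classification: node.

Compute partial derivatives:
  f_x = -9*x**2 + 4*x*y - 14*x.
  f_y = 2*x**2 + 3*y**2 - 16*y + 21.
Scan x_0 ∈ {−4, ..., 4}. For each x_0, f_y(x_0, y) is a polynomial in y; find its integer roots y ∈ {−4, ..., 4}, then test f_x and f at those candidates.
  x = -4: f_y(-4, y) = 3*y**2 - 16*y + 53; no integer root y with |y| ≤ 4.
  x = -3: f_y(-3, y) = 3*y**2 - 16*y + 39; no integer root y with |y| ≤ 4.
  x = -2: f_y(-2, y) = 3*y**2 - 16*y + 29; no integer root y with |y| ≤ 4.
  x = -1: f_y(-1, y) = 3*y**2 - 16*y + 23; no integer root y with |y| ≤ 4.
  x = 0: f_y(0, y) = 3*y**2 - 16*y + 21; vanishes at y ∈ {3}. (0, 3): f_x = 0, f = 0 — SINGULAR.
  x = 1: f_y(1, y) = 3*y**2 - 16*y + 23; no integer root y with |y| ≤ 4.
  x = 2: f_y(2, y) = 3*y**2 - 16*y + 29; no integer root y with |y| ≤ 4.
  x = 3: f_y(3, y) = 3*y**2 - 16*y + 39; no integer root y with |y| ≤ 4.
  x = 4: f_y(4, y) = 3*y**2 - 16*y + 53; no integer root y with |y| ≤ 4.
Only singular point on the grid: (0, 3).
Classify: substitute x = 0 + u, y = 3 + v and expand: f = -3*u**3 + 2*u**2*v - u**2 + v**3 + v**2.
No constant or linear terms (consistent with a singular point). Quadratic part: -u**2 + v**2. Cubic part: -3*u**3 + 2*u**2*v + v**3.
The quadratic part v**2 - u**2 = (v − u)(v + u) splits into two distinct linear factors, so there are two distinct tangent lines y − 3 = ±(x − 0) — this is a node (ordinary double point).
Classification: node.


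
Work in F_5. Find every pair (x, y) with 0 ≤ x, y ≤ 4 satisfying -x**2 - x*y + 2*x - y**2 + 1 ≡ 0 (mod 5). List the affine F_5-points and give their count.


Affine F_5-points: {(0, 1), (0, 4), (1, 1), (1, 3), (3, 3), (3, 4)}; count = 6.

For each of the 25 pairs (x, y) ∈ F_5², evaluate f(x, y) mod 5. Record the zeros.
  x = 0: [0↦1, 1↦0, 2↦2, 3↦2, 4↦0]  zeros at y ∈ {1, 4}
  x = 1: [0↦2, 1↦0, 2↦1, 3↦0, 4↦2]  zeros at y ∈ {1, 3}
  x = 2: [0↦1, 1↦3, 2↦3, 3↦1, 4↦2]  zeros at y ∈ ∅
  x = 3: [0↦3, 1↦4, 2↦3, 3↦0, 4↦0]  zeros at y ∈ {3, 4}
  x = 4: [0↦3, 1↦3, 2↦1, 3↦2, 4↦1]  zeros at y ∈ ∅
Collecting zeros: affine points = {(0, 1), (0, 4), (1, 1), (1, 3), (3, 3), (3, 4)}.
Total count |C(F_5)_aff| = 6.


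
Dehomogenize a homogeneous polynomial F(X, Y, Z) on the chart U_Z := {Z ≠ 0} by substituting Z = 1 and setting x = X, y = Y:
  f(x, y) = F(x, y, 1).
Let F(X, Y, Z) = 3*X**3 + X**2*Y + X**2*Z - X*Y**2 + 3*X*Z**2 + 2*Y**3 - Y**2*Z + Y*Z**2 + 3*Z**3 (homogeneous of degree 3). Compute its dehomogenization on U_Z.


f(x, y) = 3*x**3 + x**2*y + x**2 - x*y**2 + 3*x + 2*y**3 - y**2 + y + 3

On U_Z we set Z = 1. Each monomial c·X^i·Y^j·Z^k in F becomes c·x^i·y^j·1^k = c·x^i·y^j.
Substituting Z = 1: F(X, Y, 1) = 3*x**3 + x**2*y + x**2 - x*y**2 + 3*x + 2*y**3 - y**2 + y + 3.
Note: deg(f) ≤ deg(F) = 3; strict inequality happens when F is divisible by Z (lost terms).


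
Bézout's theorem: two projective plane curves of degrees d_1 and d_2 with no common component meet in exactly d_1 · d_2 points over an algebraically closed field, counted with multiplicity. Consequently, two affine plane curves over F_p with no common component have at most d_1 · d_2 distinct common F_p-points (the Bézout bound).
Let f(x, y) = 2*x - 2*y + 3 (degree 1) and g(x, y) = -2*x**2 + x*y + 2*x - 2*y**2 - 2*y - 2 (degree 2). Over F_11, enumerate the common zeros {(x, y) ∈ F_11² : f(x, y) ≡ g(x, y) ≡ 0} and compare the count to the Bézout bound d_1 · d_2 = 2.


Common zeros: ∅; count = 0; Bézout bound = 2.

deg(f) = 1, deg(g) = 2, so Bézout bound = 2.
Scan x ∈ F_11. For each x, list the y ∈ F_11 with f(x, y) ≡ 0 and those with g(x, y) ≡ 0 (mod 11); the common zeros in that column are the intersection.
  x = 0: f ≡ 0 at y ∈ {7}; g ≡ 0 at y ∈ ∅; common: ∅.
  x = 1: f ≡ 0 at y ∈ {8}; g ≡ 0 at y ∈ ∅; common: ∅.
  x = 2: f ≡ 0 at y ∈ {9}; g ≡ 0 at y ∈ ∅; common: ∅.
  x = 3: f ≡ 0 at y ∈ {10}; g ≡ 0 at y ∈ ∅; common: ∅.
  x = 4: f ≡ 0 at y ∈ {0}; g ≡ 0 at y ∈ {5, 7}; common: ∅.
  x = 5: f ≡ 0 at y ∈ {1}; g ≡ 0 at y ∈ {2, 5}; common: ∅.
  x = 6: f ≡ 0 at y ∈ {2}; g ≡ 0 at y ∈ {6, 7}; common: ∅.
  x = 7: f ≡ 0 at y ∈ {3}; g ≡ 0 at y ∈ ∅; common: ∅.
  x = 8: f ≡ 0 at y ∈ {4}; g ≡ 0 at y ∈ {1, 2}; common: ∅.
  x = 9: f ≡ 0 at y ∈ {5}; g ≡ 0 at y ∈ {3, 6}; common: ∅.
  x = 10: f ≡ 0 at y ∈ {6}; g ≡ 0 at y ∈ {1, 3}; common: ∅.
Collecting: common zeros = ∅, so the count is 0.
Comparison with the Bézout bound: 0 ≤ 2 = deg(f)·deg(g), as expected for curves with no common component (the affine F_11-count falls short of the bound because intersections may lie at infinity, over extension fields, or carry multiplicity).


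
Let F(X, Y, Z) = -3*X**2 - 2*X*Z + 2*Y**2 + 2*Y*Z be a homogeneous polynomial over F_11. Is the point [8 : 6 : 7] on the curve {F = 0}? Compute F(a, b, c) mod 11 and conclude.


F(8,6,7) ≡ 6 (mod 11); P is NOT on the curve.

Evaluate F(8, 6, 7) term-by-term (mod 11).
  -3*X**2 ↦ -3·64·1·1 = -192
  -2*X*Z ↦ -2·8·1·7 = -112
  2*Y**2 ↦ 2·1·36·1 = 72
  2*Y*Z ↦ 2·1·6·7 = 84
Sum: F(8, 6, 7) = (-192) + (-112) + (72) + (84) = -148.
Reducing mod 11: -148 ≡ 6 (mod 11).
Since F(a, b, c) ≡ 6 ≠ 0 (mod 11), P does NOT lie on the curve.


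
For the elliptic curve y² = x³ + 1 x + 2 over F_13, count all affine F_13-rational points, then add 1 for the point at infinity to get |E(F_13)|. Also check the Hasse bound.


Affine points = {(1, 2), (1, 11), (2, 5), (2, 8), (6, 4), (6, 9), (7, 1), (7, 12), (9, 5), (9, 8), (12, 0)}; affine count = 11; |E(F_13)| = 12.

Discriminant check: Δ ∝ 4a³ + 27b² = 4·1³ + 27·2² = 4·1 + 27·4 ≡ 8 (mod 13). Nonzero ⇒ E is nonsingular.
For each x ∈ F_13, compute rhs = x³ + 1·x + 2 mod 13, then count y ∈ F_13 with y² ≡ rhs.
  x = 0: rhs = 2, matching y values: none (0 points).
  x = 1: rhs = 4, matching y values: 2, 11 (2 points).
  x = 2: rhs = 12, matching y values: 5, 8 (2 points).
  x = 3: rhs = 6, matching y values: none (0 points).
  x = 4: rhs = 5, matching y values: none (0 points).
  x = 5: rhs = 2, matching y values: none (0 points).
  x = 6: rhs = 3, matching y values: 4, 9 (2 points).
  x = 7: rhs = 1, matching y values: 1, 12 (2 points).
  x = 8: rhs = 2, matching y values: none (0 points).
  x = 9: rhs = 12, matching y values: 5, 8 (2 points).
  x = 10: rhs = 11, matching y values: none (0 points).
  x = 11: rhs = 5, matching y values: none (0 points).
  x = 12: rhs = 0, matching y values: 0 (1 points).
Total affine count: 11.
Full point count |E(F_13)| = 11 + 1 = 12.
Hasse bound: |12 − (13+1)| = |-2| = 2 ≤ 2√13 ≈ 7.2111 ✓.


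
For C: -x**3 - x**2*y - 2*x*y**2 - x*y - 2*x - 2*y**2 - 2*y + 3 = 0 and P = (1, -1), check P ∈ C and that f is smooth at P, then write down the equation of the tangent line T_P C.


Tangent line at P: -4*x + 4*y + 8 = 0.

Step 1: f(1, -1) = 0, so P lies on C.
Step 2: partial derivatives
  f_x(x, y) = -3*x**2 - 2*x*y - 2*y**2 - y - 2, f_y(x, y) = -x**2 - 4*x*y - x - 4*y - 2.
  f_x(P) = -4, f_y(P) = 4 (gradient nonzero, so P is smooth).
Step 3: tangent line at P: -4·(x − 1) + 4·(y − -1) = 0.
Expanding: -4*x + 4*y + 8 = 0.


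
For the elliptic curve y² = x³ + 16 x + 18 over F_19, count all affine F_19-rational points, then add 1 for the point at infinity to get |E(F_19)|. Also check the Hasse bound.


Affine points = {(1, 4), (1, 15), (2, 1), (2, 18), (3, 6), (3, 13), (6, 8), (6, 11), (7, 6), (7, 13), (9, 6), (9, 13), (10, 0), (11, 9), (11, 10), (12, 0), (15, 2), (15, 17), (16, 0), (17, 4), (17, 15), (18, 1), (18, 18)}; affine count = 23; |E(F_19)| = 24.

Discriminant check: Δ ∝ 4a³ + 27b² = 4·16³ + 27·18² = 4·4096 + 27·324 ≡ 14 (mod 19). Nonzero ⇒ E is nonsingular.
For each x ∈ F_19, compute rhs = x³ + 16·x + 18 mod 19, then count y ∈ F_19 with y² ≡ rhs.
  x = 0: rhs = 18, matching y values: none (0 points).
  x = 1: rhs = 16, matching y values: 4, 15 (2 points).
  x = 2: rhs = 1, matching y values: 1, 18 (2 points).
  x = 3: rhs = 17, matching y values: 6, 13 (2 points).
  x = 4: rhs = 13, matching y values: none (0 points).
  x = 5: rhs = 14, matching y values: none (0 points).
  x = 6: rhs = 7, matching y values: 8, 11 (2 points).
  x = 7: rhs = 17, matching y values: 6, 13 (2 points).
  x = 8: rhs = 12, matching y values: none (0 points).
  x = 9: rhs = 17, matching y values: 6, 13 (2 points).
  x = 10: rhs = 0, matching y values: 0 (1 points).
  x = 11: rhs = 5, matching y values: 9, 10 (2 points).
  x = 12: rhs = 0, matching y values: 0 (1 points).
  x = 13: rhs = 10, matching y values: none (0 points).
  x = 14: rhs = 3, matching y values: none (0 points).
  x = 15: rhs = 4, matching y values: 2, 17 (2 points).
  x = 16: rhs = 0, matching y values: 0 (1 points).
  x = 17: rhs = 16, matching y values: 4, 15 (2 points).
  x = 18: rhs = 1, matching y values: 1, 18 (2 points).
Total affine count: 23.
Full point count |E(F_19)| = 23 + 1 = 24.
Hasse bound: |24 − (19+1)| = |4| = 4 ≤ 2√19 ≈ 8.7178 ✓.


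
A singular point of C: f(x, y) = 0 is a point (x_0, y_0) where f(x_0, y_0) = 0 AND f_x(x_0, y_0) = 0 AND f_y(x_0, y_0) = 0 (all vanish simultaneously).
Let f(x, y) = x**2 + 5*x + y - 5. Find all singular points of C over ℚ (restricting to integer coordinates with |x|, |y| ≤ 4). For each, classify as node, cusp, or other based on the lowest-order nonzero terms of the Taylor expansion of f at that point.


No singular points in the scanned grid; C is smooth there.

Compute partial derivatives:
  f_x = 2*x + 5.
  f_y = 1.
f_y = 1 is a nonzero constant, so f_y never vanishes: no point (x, y) can satisfy f = f_x = f_y = 0. In particular no (x, y) ∈ {−4, ..., 4}² is singular; the curve is smooth.


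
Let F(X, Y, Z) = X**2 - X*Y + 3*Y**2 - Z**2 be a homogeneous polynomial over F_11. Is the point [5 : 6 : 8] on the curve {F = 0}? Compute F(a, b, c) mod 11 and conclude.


F(5,6,8) ≡ 6 (mod 11); P is NOT on the curve.

Evaluate F(5, 6, 8) term-by-term (mod 11).
  X**2 ↦ 1·25·1·1 = 25
  -X*Y ↦ -1·5·6·1 = -30
  3*Y**2 ↦ 3·1·36·1 = 108
  -Z**2 ↦ -1·1·1·64 = -64
Sum: F(5, 6, 8) = (25) + (-30) + (108) + (-64) = 39.
Reducing mod 11: 39 ≡ 6 (mod 11).
Since F(a, b, c) ≡ 6 ≠ 0 (mod 11), P does NOT lie on the curve.


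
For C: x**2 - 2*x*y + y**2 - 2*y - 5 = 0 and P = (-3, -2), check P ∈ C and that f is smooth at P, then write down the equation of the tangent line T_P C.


Tangent line at P: -2*x - 6 = 0.

Step 1: f(-3, -2) = 0, so P lies on C.
Step 2: partial derivatives
  f_x(x, y) = 2*x - 2*y, f_y(x, y) = -2*x + 2*y - 2.
  f_x(P) = -2, f_y(P) = 0 (gradient nonzero, so P is smooth).
Step 3: tangent line at P: -2·(x − -3) + 0·(y − -2) = 0.
Expanding: -2*x - 6 = 0.


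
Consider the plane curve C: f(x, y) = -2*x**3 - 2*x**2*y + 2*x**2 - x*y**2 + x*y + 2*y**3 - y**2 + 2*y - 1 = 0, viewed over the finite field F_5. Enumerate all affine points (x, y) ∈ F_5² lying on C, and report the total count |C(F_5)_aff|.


Affine F_5-points: {(0, 2), (0, 3), (1, 1), (2, 4), (3, 4)}; count = 5.

For each of the 25 pairs (x, y) ∈ F_5², evaluate f(x, y) mod 5. Record the zeros.
  x = 0: [0↦4, 1↦2, 2↦0, 3↦0, 4↦4]  zeros at y ∈ {2, 3}
  x = 1: [0↦4, 1↦0, 2↦4, 3↦3, 4↦4]  zeros at y ∈ {1}
  x = 2: [0↦1, 1↦1, 2↦2, 3↦1, 4↦0]  zeros at y ∈ {4}
  x = 3: [0↦3, 1↦3, 2↦2, 3↦2, 4↦0]  zeros at y ∈ {4}
  x = 4: [0↦3, 1↦4, 2↦2, 3↦4, 4↦2]  zeros at y ∈ ∅
Collecting zeros: affine points = {(0, 2), (0, 3), (1, 1), (2, 4), (3, 4)}.
Total count |C(F_5)_aff| = 5.


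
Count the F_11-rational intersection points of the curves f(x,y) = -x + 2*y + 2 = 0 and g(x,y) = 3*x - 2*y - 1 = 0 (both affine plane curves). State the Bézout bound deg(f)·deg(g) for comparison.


Common zeros: {(5, 7)}; count = 1; Bézout bound = 1.

deg(f) = 1, deg(g) = 1, so Bézout bound = 1.
Scan x ∈ F_11. For each x, list the y ∈ F_11 with f(x, y) ≡ 0 and those with g(x, y) ≡ 0 (mod 11); the common zeros in that column are the intersection.
  x = 0: f ≡ 0 at y ∈ {10}; g ≡ 0 at y ∈ {5}; common: ∅.
  x = 1: f ≡ 0 at y ∈ {5}; g ≡ 0 at y ∈ {1}; common: ∅.
  x = 2: f ≡ 0 at y ∈ {0}; g ≡ 0 at y ∈ {8}; common: ∅.
  x = 3: f ≡ 0 at y ∈ {6}; g ≡ 0 at y ∈ {4}; common: ∅.
  x = 4: f ≡ 0 at y ∈ {1}; g ≡ 0 at y ∈ {0}; common: ∅.
  x = 5: f ≡ 0 at y ∈ {7}; g ≡ 0 at y ∈ {7}; common: {7}.
  x = 6: f ≡ 0 at y ∈ {2}; g ≡ 0 at y ∈ {3}; common: ∅.
  x = 7: f ≡ 0 at y ∈ {8}; g ≡ 0 at y ∈ {10}; common: ∅.
  x = 8: f ≡ 0 at y ∈ {3}; g ≡ 0 at y ∈ {6}; common: ∅.
  x = 9: f ≡ 0 at y ∈ {9}; g ≡ 0 at y ∈ {2}; common: ∅.
  x = 10: f ≡ 0 at y ∈ {4}; g ≡ 0 at y ∈ {9}; common: ∅.
Collecting: common zeros = {(5, 7)}, so the count is 1.
Comparison with the Bézout bound: 1 ≤ 1 = deg(f)·deg(g), as expected for curves with no common component (the bound is attained).


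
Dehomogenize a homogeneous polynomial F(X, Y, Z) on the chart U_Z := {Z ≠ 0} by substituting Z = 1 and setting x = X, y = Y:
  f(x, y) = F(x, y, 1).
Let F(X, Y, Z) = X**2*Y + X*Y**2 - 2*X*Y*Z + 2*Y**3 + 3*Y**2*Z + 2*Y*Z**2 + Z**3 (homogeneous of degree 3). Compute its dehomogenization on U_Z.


f(x, y) = x**2*y + x*y**2 - 2*x*y + 2*y**3 + 3*y**2 + 2*y + 1

On U_Z we set Z = 1. Each monomial c·X^i·Y^j·Z^k in F becomes c·x^i·y^j·1^k = c·x^i·y^j.
Substituting Z = 1: F(X, Y, 1) = x**2*y + x*y**2 - 2*x*y + 2*y**3 + 3*y**2 + 2*y + 1.
Note: deg(f) ≤ deg(F) = 3; strict inequality happens when F is divisible by Z (lost terms).


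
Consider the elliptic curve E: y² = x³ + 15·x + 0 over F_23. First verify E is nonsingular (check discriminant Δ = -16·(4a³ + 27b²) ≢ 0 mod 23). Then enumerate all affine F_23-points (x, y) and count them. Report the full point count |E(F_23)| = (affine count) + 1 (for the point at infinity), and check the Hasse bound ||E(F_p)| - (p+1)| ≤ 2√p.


Affine points = {(0, 0), (1, 4), (1, 19), (3, 7), (3, 16), (4, 3), (4, 20), (5, 4), (5, 19), (9, 6), (9, 17), (10, 0), (11, 1), (11, 22), (13, 0), (15, 9), (15, 14), (16, 9), (16, 14), (17, 4), (17, 19), (21, 10), (21, 13)}; affine count = 23; |E(F_23)| = 24.

Discriminant check: Δ ∝ 4a³ + 27b² = 4·15³ + 27·0² = 4·3375 + 27·0 ≡ 22 (mod 23). Nonzero ⇒ E is nonsingular.
For each x ∈ F_23, compute rhs = x³ + 15·x + 0 mod 23, then count y ∈ F_23 with y² ≡ rhs.
  x = 0: rhs = 0, matching y values: 0 (1 points).
  x = 1: rhs = 16, matching y values: 4, 19 (2 points).
  x = 2: rhs = 15, matching y values: none (0 points).
  x = 3: rhs = 3, matching y values: 7, 16 (2 points).
  x = 4: rhs = 9, matching y values: 3, 20 (2 points).
  x = 5: rhs = 16, matching y values: 4, 19 (2 points).
  x = 6: rhs = 7, matching y values: none (0 points).
  x = 7: rhs = 11, matching y values: none (0 points).
  x = 8: rhs = 11, matching y values: none (0 points).
  x = 9: rhs = 13, matching y values: 6, 17 (2 points).
  x = 10: rhs = 0, matching y values: 0 (1 points).
  x = 11: rhs = 1, matching y values: 1, 22 (2 points).
  x = 12: rhs = 22, matching y values: none (0 points).
  x = 13: rhs = 0, matching y values: 0 (1 points).
  x = 14: rhs = 10, matching y values: none (0 points).
  x = 15: rhs = 12, matching y values: 9, 14 (2 points).
  x = 16: rhs = 12, matching y values: 9, 14 (2 points).
  x = 17: rhs = 16, matching y values: 4, 19 (2 points).
  x = 18: rhs = 7, matching y values: none (0 points).
  x = 19: rhs = 14, matching y values: none (0 points).
  x = 20: rhs = 20, matching y values: none (0 points).
  x = 21: rhs = 8, matching y values: 10, 13 (2 points).
  x = 22: rhs = 7, matching y values: none (0 points).
Total affine count: 23.
Full point count |E(F_23)| = 23 + 1 = 24.
Hasse bound: |24 − (23+1)| = |0| = 0 ≤ 2√23 ≈ 9.5917 ✓.


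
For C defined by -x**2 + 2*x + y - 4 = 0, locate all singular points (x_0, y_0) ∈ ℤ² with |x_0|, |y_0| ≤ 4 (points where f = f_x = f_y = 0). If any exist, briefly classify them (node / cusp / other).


No singular points in the scanned grid; C is smooth there.

Compute partial derivatives:
  f_x = 2 - 2*x.
  f_y = 1.
f_y = 1 is a nonzero constant, so f_y never vanishes: no point (x, y) can satisfy f = f_x = f_y = 0. In particular no (x, y) ∈ {−4, ..., 4}² is singular; the curve is smooth.


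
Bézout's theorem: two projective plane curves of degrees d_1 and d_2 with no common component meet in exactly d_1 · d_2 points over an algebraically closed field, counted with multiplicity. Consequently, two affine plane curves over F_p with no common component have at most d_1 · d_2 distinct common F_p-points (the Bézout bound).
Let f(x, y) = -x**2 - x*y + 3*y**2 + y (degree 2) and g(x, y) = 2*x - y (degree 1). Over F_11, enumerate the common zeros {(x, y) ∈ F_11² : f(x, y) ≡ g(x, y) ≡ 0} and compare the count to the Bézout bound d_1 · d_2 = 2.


Common zeros: {(0, 0), (1, 2)}; count = 2; Bézout bound = 2.

deg(f) = 2, deg(g) = 1, so Bézout bound = 2.
Scan x ∈ F_11. For each x, list the y ∈ F_11 with f(x, y) ≡ 0 and those with g(x, y) ≡ 0 (mod 11); the common zeros in that column are the intersection.
  x = 0: f ≡ 0 at y ∈ {0, 7}; g ≡ 0 at y ∈ {0}; common: {0}.
  x = 1: f ≡ 0 at y ∈ {2, 9}; g ≡ 0 at y ∈ {2}; common: {2}.
  x = 2: f ≡ 0 at y ∈ {5, 10}; g ≡ 0 at y ∈ {4}; common: ∅.
  x = 3: f ≡ 0 at y ∈ ∅; g ≡ 0 at y ∈ {6}; common: ∅.
  x = 4: f ≡ 0 at y ∈ {5, 7}; g ≡ 0 at y ∈ {8}; common: ∅.
  x = 5: f ≡ 0 at y ∈ ∅; g ≡ 0 at y ∈ {10}; common: ∅.
  x = 6: f ≡ 0 at y ∈ ∅; g ≡ 0 at y ∈ {1}; common: ∅.
  x = 7: f ≡ 0 at y ∈ ∅; g ≡ 0 at y ∈ {3}; common: ∅.
  x = 8: f ≡ 0 at y ∈ {2, 4}; g ≡ 0 at y ∈ {5}; common: ∅.
  x = 9: f ≡ 0 at y ∈ ∅; g ≡ 0 at y ∈ {7}; common: ∅.
  x = 10: f ≡ 0 at y ∈ {4, 10}; g ≡ 0 at y ∈ {9}; common: ∅.
Collecting: common zeros = {(0, 0), (1, 2)}, so the count is 2.
Comparison with the Bézout bound: 2 ≤ 2 = deg(f)·deg(g), as expected for curves with no common component (the bound is attained).


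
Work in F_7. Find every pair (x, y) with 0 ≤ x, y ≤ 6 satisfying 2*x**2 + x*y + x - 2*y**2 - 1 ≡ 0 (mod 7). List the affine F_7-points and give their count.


Affine F_7-points: {(3, 1), (3, 4), (4, 0), (4, 2), (5, 2), (5, 4), (6, 0), (6, 3)}; count = 8.

For each of the 49 pairs (x, y) ∈ F_7², evaluate f(x, y) mod 7. Record the zeros.
  x = 0: [0↦6, 1↦4, 2↦5, 3↦2, 4↦2, 5↦5, 6↦4]  zeros at y ∈ ∅
  x = 1: [0↦2, 1↦1, 2↦3, 3↦1, 4↦2, 5↦6, 6↦6]  zeros at y ∈ ∅
  x = 2: [0↦2, 1↦2, 2↦5, 3↦4, 4↦6, 5↦4, 6↦5]  zeros at y ∈ ∅
  x = 3: [0↦6, 1↦0, 2↦4, 3↦4, 4↦0, 5↦6, 6↦1]  zeros at y ∈ {1, 4}
  x = 4: [0↦0, 1↦2, 2↦0, 3↦1, 4↦5, 5↦5, 6↦1]  zeros at y ∈ {0, 2}
  x = 5: [0↦5, 1↦1, 2↦0, 3↦2, 4↦0, 5↦1, 6↦5]  zeros at y ∈ {2, 4}
  x = 6: [0↦0, 1↦4, 2↦4, 3↦0, 4↦6, 5↦1, 6↦6]  zeros at y ∈ {0, 3}
Collecting zeros: affine points = {(3, 1), (3, 4), (4, 0), (4, 2), (5, 2), (5, 4), (6, 0), (6, 3)}.
Total count |C(F_7)_aff| = 8.


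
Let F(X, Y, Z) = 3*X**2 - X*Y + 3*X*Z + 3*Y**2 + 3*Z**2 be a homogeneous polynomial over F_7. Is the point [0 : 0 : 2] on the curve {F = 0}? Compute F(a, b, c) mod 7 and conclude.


F(0,0,2) ≡ 5 (mod 7); P is NOT on the curve.

Evaluate F(0, 0, 2) term-by-term (mod 7).
  3*X**2 ↦ 3·0·1·1 = 0
  -X*Y ↦ -1·0·0·1 = 0
  3*X*Z ↦ 3·0·1·2 = 0
  3*Y**2 ↦ 3·1·0·1 = 0
  3*Z**2 ↦ 3·1·1·4 = 12
Sum: F(0, 0, 2) = (0) + (0) + (0) + (0) + (12) = 12.
Reducing mod 7: 12 ≡ 5 (mod 7).
Since F(a, b, c) ≡ 5 ≠ 0 (mod 7), P does NOT lie on the curve.


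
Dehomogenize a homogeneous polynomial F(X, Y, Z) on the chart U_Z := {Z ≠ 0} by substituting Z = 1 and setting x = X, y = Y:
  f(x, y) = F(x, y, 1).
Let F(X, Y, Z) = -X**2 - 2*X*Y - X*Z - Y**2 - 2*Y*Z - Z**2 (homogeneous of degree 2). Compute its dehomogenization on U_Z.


f(x, y) = -x**2 - 2*x*y - x - y**2 - 2*y - 1

On U_Z we set Z = 1. Each monomial c·X^i·Y^j·Z^k in F becomes c·x^i·y^j·1^k = c·x^i·y^j.
Substituting Z = 1: F(X, Y, 1) = -x**2 - 2*x*y - x - y**2 - 2*y - 1.
Note: deg(f) ≤ deg(F) = 2; strict inequality happens when F is divisible by Z (lost terms).


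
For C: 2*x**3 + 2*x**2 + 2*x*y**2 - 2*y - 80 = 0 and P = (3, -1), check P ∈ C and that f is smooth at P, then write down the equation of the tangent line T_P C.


Tangent line at P: 68*x - 14*y - 218 = 0.

Step 1: f(3, -1) = 0, so P lies on C.
Step 2: partial derivatives
  f_x(x, y) = 6*x**2 + 4*x + 2*y**2, f_y(x, y) = 4*x*y - 2.
  f_x(P) = 68, f_y(P) = -14 (gradient nonzero, so P is smooth).
Step 3: tangent line at P: 68·(x − 3) + -14·(y − -1) = 0.
Expanding: 68*x - 14*y - 218 = 0.


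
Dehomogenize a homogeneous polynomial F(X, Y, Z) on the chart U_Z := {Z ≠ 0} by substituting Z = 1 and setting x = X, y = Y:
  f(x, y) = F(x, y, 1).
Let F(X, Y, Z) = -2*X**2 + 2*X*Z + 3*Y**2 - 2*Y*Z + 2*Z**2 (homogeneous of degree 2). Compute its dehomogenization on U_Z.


f(x, y) = -2*x**2 + 2*x + 3*y**2 - 2*y + 2

On U_Z we set Z = 1. Each monomial c·X^i·Y^j·Z^k in F becomes c·x^i·y^j·1^k = c·x^i·y^j.
Substituting Z = 1: F(X, Y, 1) = -2*x**2 + 2*x + 3*y**2 - 2*y + 2.
Note: deg(f) ≤ deg(F) = 2; strict inequality happens when F is divisible by Z (lost terms).


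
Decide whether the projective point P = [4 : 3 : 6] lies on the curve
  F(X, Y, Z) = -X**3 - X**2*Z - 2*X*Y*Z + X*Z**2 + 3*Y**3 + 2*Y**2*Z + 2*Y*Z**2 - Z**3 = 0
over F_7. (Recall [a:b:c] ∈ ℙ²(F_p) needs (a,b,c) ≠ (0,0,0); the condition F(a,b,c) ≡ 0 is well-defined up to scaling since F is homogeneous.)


F(4,3,6) ≡ 1 (mod 7); P is NOT on the curve.

Evaluate F(4, 3, 6) term-by-term (mod 7).
  -X**3 ↦ -1·64·1·1 = -64
  -X**2*Z ↦ -1·16·1·6 = -96
  -2*X*Y*Z ↦ -2·4·3·6 = -144
  X*Z**2 ↦ 1·4·1·36 = 144
  3*Y**3 ↦ 3·1·27·1 = 81
  2*Y**2*Z ↦ 2·1·9·6 = 108
  2*Y*Z**2 ↦ 2·1·3·36 = 216
  -Z**3 ↦ -1·1·1·216 = -216
Sum: F(4, 3, 6) = (-64) + (-96) + (-144) + (144) + (81) + (108) + (216) + (-216) = 29.
Reducing mod 7: 29 ≡ 1 (mod 7).
Since F(a, b, c) ≡ 1 ≠ 0 (mod 7), P does NOT lie on the curve.


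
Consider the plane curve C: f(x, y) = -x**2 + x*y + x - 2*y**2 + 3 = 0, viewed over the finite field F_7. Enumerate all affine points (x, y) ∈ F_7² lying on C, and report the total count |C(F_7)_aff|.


Affine F_7-points: {(1, 5), (1, 6), (4, 1), (5, 1), (5, 5), (6, 4), (6, 6)}; count = 7.

For each of the 49 pairs (x, y) ∈ F_7², evaluate f(x, y) mod 7. Record the zeros.
  x = 0: [0↦3, 1↦1, 2↦2, 3↦6, 4↦6, 5↦2, 6↦1]  zeros at y ∈ ∅
  x = 1: [0↦3, 1↦2, 2↦4, 3↦2, 4↦3, 5↦0, 6↦0]  zeros at y ∈ {5, 6}
  x = 2: [0↦1, 1↦1, 2↦4, 3↦3, 4↦5, 5↦3, 6↦4]  zeros at y ∈ ∅
  x = 3: [0↦4, 1↦5, 2↦2, 3↦2, 4↦5, 5↦4, 6↦6]  zeros at y ∈ ∅
  x = 4: [0↦5, 1↦0, 2↦5, 3↦6, 4↦3, 5↦3, 6↦6]  zeros at y ∈ {1}
  x = 5: [0↦4, 1↦0, 2↦6, 3↦1, 4↦6, 5↦0, 6↦4]  zeros at y ∈ {1, 5}
  x = 6: [0↦1, 1↦5, 2↦5, 3↦1, 4↦0, 5↦2, 6↦0]  zeros at y ∈ {4, 6}
Collecting zeros: affine points = {(1, 5), (1, 6), (4, 1), (5, 1), (5, 5), (6, 4), (6, 6)}.
Total count |C(F_7)_aff| = 7.


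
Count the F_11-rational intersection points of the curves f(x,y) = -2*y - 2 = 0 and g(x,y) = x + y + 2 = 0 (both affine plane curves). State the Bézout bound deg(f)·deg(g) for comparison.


Common zeros: {(10, 10)}; count = 1; Bézout bound = 1.

deg(f) = 1, deg(g) = 1, so Bézout bound = 1.
Scan x ∈ F_11. For each x, list the y ∈ F_11 with f(x, y) ≡ 0 and those with g(x, y) ≡ 0 (mod 11); the common zeros in that column are the intersection.
  x = 0: f ≡ 0 at y ∈ {10}; g ≡ 0 at y ∈ {9}; common: ∅.
  x = 1: f ≡ 0 at y ∈ {10}; g ≡ 0 at y ∈ {8}; common: ∅.
  x = 2: f ≡ 0 at y ∈ {10}; g ≡ 0 at y ∈ {7}; common: ∅.
  x = 3: f ≡ 0 at y ∈ {10}; g ≡ 0 at y ∈ {6}; common: ∅.
  x = 4: f ≡ 0 at y ∈ {10}; g ≡ 0 at y ∈ {5}; common: ∅.
  x = 5: f ≡ 0 at y ∈ {10}; g ≡ 0 at y ∈ {4}; common: ∅.
  x = 6: f ≡ 0 at y ∈ {10}; g ≡ 0 at y ∈ {3}; common: ∅.
  x = 7: f ≡ 0 at y ∈ {10}; g ≡ 0 at y ∈ {2}; common: ∅.
  x = 8: f ≡ 0 at y ∈ {10}; g ≡ 0 at y ∈ {1}; common: ∅.
  x = 9: f ≡ 0 at y ∈ {10}; g ≡ 0 at y ∈ {0}; common: ∅.
  x = 10: f ≡ 0 at y ∈ {10}; g ≡ 0 at y ∈ {10}; common: {10}.
Collecting: common zeros = {(10, 10)}, so the count is 1.
Comparison with the Bézout bound: 1 ≤ 1 = deg(f)·deg(g), as expected for curves with no common component (the bound is attained).


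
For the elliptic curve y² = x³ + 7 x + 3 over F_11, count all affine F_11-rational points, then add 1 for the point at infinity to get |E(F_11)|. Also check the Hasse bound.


Affine points = {(0, 5), (0, 6), (1, 0), (2, 5), (2, 6), (5, 3), (5, 8), (9, 5), (9, 6)}; affine count = 9; |E(F_11)| = 10.

Discriminant check: Δ ∝ 4a³ + 27b² = 4·7³ + 27·3² = 4·343 + 27·9 ≡ 9 (mod 11). Nonzero ⇒ E is nonsingular.
For each x ∈ F_11, compute rhs = x³ + 7·x + 3 mod 11, then count y ∈ F_11 with y² ≡ rhs.
  x = 0: rhs = 3, matching y values: 5, 6 (2 points).
  x = 1: rhs = 0, matching y values: 0 (1 points).
  x = 2: rhs = 3, matching y values: 5, 6 (2 points).
  x = 3: rhs = 7, matching y values: none (0 points).
  x = 4: rhs = 7, matching y values: none (0 points).
  x = 5: rhs = 9, matching y values: 3, 8 (2 points).
  x = 6: rhs = 8, matching y values: none (0 points).
  x = 7: rhs = 10, matching y values: none (0 points).
  x = 8: rhs = 10, matching y values: none (0 points).
  x = 9: rhs = 3, matching y values: 5, 6 (2 points).
  x = 10: rhs = 6, matching y values: none (0 points).
Total affine count: 9.
Full point count |E(F_11)| = 9 + 1 = 10.
Hasse bound: |10 − (11+1)| = |-2| = 2 ≤ 2√11 ≈ 6.6332 ✓.


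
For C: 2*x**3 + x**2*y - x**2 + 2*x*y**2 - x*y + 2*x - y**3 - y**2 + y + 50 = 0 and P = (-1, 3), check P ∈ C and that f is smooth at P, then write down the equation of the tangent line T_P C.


Tangent line at P: 19*x - 42*y + 145 = 0.

Step 1: f(-1, 3) = 0, so P lies on C.
Step 2: partial derivatives
  f_x(x, y) = 6*x**2 + 2*x*y - 2*x + 2*y**2 - y + 2, f_y(x, y) = x**2 + 4*x*y - x - 3*y**2 - 2*y + 1.
  f_x(P) = 19, f_y(P) = -42 (gradient nonzero, so P is smooth).
Step 3: tangent line at P: 19·(x − -1) + -42·(y − 3) = 0.
Expanding: 19*x - 42*y + 145 = 0.


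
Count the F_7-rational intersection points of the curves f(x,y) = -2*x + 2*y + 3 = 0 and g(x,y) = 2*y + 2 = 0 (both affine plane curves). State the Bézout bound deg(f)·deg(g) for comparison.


Common zeros: {(4, 6)}; count = 1; Bézout bound = 1.

deg(f) = 1, deg(g) = 1, so Bézout bound = 1.
Scan x ∈ F_7. For each x, list the y ∈ F_7 with f(x, y) ≡ 0 and those with g(x, y) ≡ 0 (mod 7); the common zeros in that column are the intersection.
  x = 0: f ≡ 0 at y ∈ {2}; g ≡ 0 at y ∈ {6}; common: ∅.
  x = 1: f ≡ 0 at y ∈ {3}; g ≡ 0 at y ∈ {6}; common: ∅.
  x = 2: f ≡ 0 at y ∈ {4}; g ≡ 0 at y ∈ {6}; common: ∅.
  x = 3: f ≡ 0 at y ∈ {5}; g ≡ 0 at y ∈ {6}; common: ∅.
  x = 4: f ≡ 0 at y ∈ {6}; g ≡ 0 at y ∈ {6}; common: {6}.
  x = 5: f ≡ 0 at y ∈ {0}; g ≡ 0 at y ∈ {6}; common: ∅.
  x = 6: f ≡ 0 at y ∈ {1}; g ≡ 0 at y ∈ {6}; common: ∅.
Collecting: common zeros = {(4, 6)}, so the count is 1.
Comparison with the Bézout bound: 1 ≤ 1 = deg(f)·deg(g), as expected for curves with no common component (the bound is attained).


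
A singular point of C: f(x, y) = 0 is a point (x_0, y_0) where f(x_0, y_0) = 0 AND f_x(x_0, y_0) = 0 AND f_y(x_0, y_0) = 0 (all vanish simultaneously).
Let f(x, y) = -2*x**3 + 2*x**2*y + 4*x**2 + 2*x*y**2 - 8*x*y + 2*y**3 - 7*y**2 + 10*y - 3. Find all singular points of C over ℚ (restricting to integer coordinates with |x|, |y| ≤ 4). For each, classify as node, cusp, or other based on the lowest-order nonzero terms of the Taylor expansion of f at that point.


Singular points: {(1, 1)}; classification: cusp.

Compute partial derivatives:
  f_x = -6*x**2 + 4*x*y + 8*x + 2*y**2 - 8*y.
  f_y = 2*x**2 + 4*x*y - 8*x + 6*y**2 - 14*y + 10.
Scan x_0 ∈ {−4, ..., 4}. For each x_0, f_y(x_0, y) is a polynomial in y; find its integer roots y ∈ {−4, ..., 4}, then test f_x and f at those candidates.
  x = -4: f_y(-4, y) = 6*y**2 - 30*y + 74; no integer root y with |y| ≤ 4.
  x = -3: f_y(-3, y) = 6*y**2 - 26*y + 52; no integer root y with |y| ≤ 4.
  x = -2: f_y(-2, y) = 6*y**2 - 22*y + 34; no integer root y with |y| ≤ 4.
  x = -1: f_y(-1, y) = 6*y**2 - 18*y + 20; no integer root y with |y| ≤ 4.
  x = 0: f_y(0, y) = 6*y**2 - 14*y + 10; no integer root y with |y| ≤ 4.
  x = 1: f_y(1, y) = 6*y**2 - 10*y + 4; vanishes at y ∈ {1}. (1, 1): f_x = 0, f = 0 — SINGULAR.
  x = 2: f_y(2, y) = 6*y**2 - 6*y + 2; no integer root y with |y| ≤ 4.
  x = 3: f_y(3, y) = 6*y**2 - 2*y + 4; no integer root y with |y| ≤ 4.
  x = 4: f_y(4, y) = 6*y**2 + 2*y + 10; no integer root y with |y| ≤ 4.
Only singular point on the grid: (1, 1).
Classify: substitute x = 1 + u, y = 1 + v and expand: f = -2*u**3 + 2*u**2*v + 2*u*v**2 + 2*v**3 + v**2.
No constant or linear terms (consistent with a singular point). Quadratic part: v**2. Cubic part: -2*u**3 + 2*u**2*v + 2*u*v**2 + 2*v**3.
The quadratic part v**2 is a perfect square, so there is a single (double) tangent line v = 0, i.e. y = 1. Restricting the cubic part to that line (v = 0) leaves -2*u**3 ≠ 0, so f is not divisible by v and the branch is v² ≈ 2*u**3 to lowest order — this is a cusp.
Classification: cusp.


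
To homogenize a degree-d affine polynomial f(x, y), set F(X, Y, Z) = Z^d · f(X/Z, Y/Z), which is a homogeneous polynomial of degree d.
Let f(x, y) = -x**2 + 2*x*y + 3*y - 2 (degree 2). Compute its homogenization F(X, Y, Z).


F(X, Y, Z) = -X**2 + 2*X*Y + 3*Y*Z - 2*Z**2

deg(f) = 2.
Substitute x = X/Z, y = Y/Z into f, then multiply by Z^2.
  monomial -1·x^2·y^0 ↦ -1·X^2·Y^0·Z^0.
  monomial 2·x^1·y^1 ↦ 2·X^1·Y^1·Z^0.
  monomial 3·x^0·y^1 ↦ 3·X^0·Y^1·Z^1.
  monomial -2·x^0·y^0 ↦ -2·X^0·Y^0·Z^2.
Collecting: F(X, Y, Z) = -X**2 + 2*X*Y + 3*Y*Z - 2*Z**2.


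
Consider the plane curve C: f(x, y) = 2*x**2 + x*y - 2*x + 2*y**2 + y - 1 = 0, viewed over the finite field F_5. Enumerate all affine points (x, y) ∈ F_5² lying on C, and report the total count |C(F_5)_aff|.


Affine F_5-points: {(0, 3), (0, 4), (2, 3), (4, 1), (4, 4)}; count = 5.

For each of the 25 pairs (x, y) ∈ F_5², evaluate f(x, y) mod 5. Record the zeros.
  x = 0: [0↦4, 1↦2, 2↦4, 3↦0, 4↦0]  zeros at y ∈ {3, 4}
  x = 1: [0↦4, 1↦3, 2↦1, 3↦3, 4↦4]  zeros at y ∈ ∅
  x = 2: [0↦3, 1↦3, 2↦2, 3↦0, 4↦2]  zeros at y ∈ {3}
  x = 3: [0↦1, 1↦2, 2↦2, 3↦1, 4↦4]  zeros at y ∈ ∅
  x = 4: [0↦3, 1↦0, 2↦1, 3↦1, 4↦0]  zeros at y ∈ {1, 4}
Collecting zeros: affine points = {(0, 3), (0, 4), (2, 3), (4, 1), (4, 4)}.
Total count |C(F_5)_aff| = 5.


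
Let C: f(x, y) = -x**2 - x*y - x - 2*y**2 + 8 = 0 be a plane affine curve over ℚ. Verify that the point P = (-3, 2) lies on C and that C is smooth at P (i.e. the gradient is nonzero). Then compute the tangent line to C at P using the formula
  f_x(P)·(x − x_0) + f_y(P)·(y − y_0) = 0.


Tangent line at P: 3*x - 5*y + 19 = 0.

Step 1: f(-3, 2) = 0, so P lies on C.
Step 2: partial derivatives
  f_x(x, y) = -2*x - y - 1, f_y(x, y) = -x - 4*y.
  f_x(P) = 3, f_y(P) = -5 (gradient nonzero, so P is smooth).
Step 3: tangent line at P: 3·(x − -3) + -5·(y − 2) = 0.
Expanding: 3*x - 5*y + 19 = 0.


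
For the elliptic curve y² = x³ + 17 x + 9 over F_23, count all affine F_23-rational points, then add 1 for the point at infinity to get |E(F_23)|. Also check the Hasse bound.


Affine points = {(0, 3), (0, 20), (1, 2), (1, 21), (3, 8), (3, 15), (4, 7), (4, 16), (5, 9), (5, 14), (8, 6), (8, 17), (10, 11), (10, 12), (11, 3), (11, 20), (12, 3), (12, 20), (13, 9), (13, 14), (14, 1), (14, 22), (17, 6), (17, 17), (18, 11), (18, 12), (20, 0), (21, 6), (21, 17)}; affine count = 29; |E(F_23)| = 30.

Discriminant check: Δ ∝ 4a³ + 27b² = 4·17³ + 27·9² = 4·4913 + 27·81 ≡ 12 (mod 23). Nonzero ⇒ E is nonsingular.
For each x ∈ F_23, compute rhs = x³ + 17·x + 9 mod 23, then count y ∈ F_23 with y² ≡ rhs.
  x = 0: rhs = 9, matching y values: 3, 20 (2 points).
  x = 1: rhs = 4, matching y values: 2, 21 (2 points).
  x = 2: rhs = 5, matching y values: none (0 points).
  x = 3: rhs = 18, matching y values: 8, 15 (2 points).
  x = 4: rhs = 3, matching y values: 7, 16 (2 points).
  x = 5: rhs = 12, matching y values: 9, 14 (2 points).
  x = 6: rhs = 5, matching y values: none (0 points).
  x = 7: rhs = 11, matching y values: none (0 points).
  x = 8: rhs = 13, matching y values: 6, 17 (2 points).
  x = 9: rhs = 17, matching y values: none (0 points).
  x = 10: rhs = 6, matching y values: 11, 12 (2 points).
  x = 11: rhs = 9, matching y values: 3, 20 (2 points).
  x = 12: rhs = 9, matching y values: 3, 20 (2 points).
  x = 13: rhs = 12, matching y values: 9, 14 (2 points).
  x = 14: rhs = 1, matching y values: 1, 22 (2 points).
  x = 15: rhs = 5, matching y values: none (0 points).
  x = 16: rhs = 7, matching y values: none (0 points).
  x = 17: rhs = 13, matching y values: 6, 17 (2 points).
  x = 18: rhs = 6, matching y values: 11, 12 (2 points).
  x = 19: rhs = 15, matching y values: none (0 points).
  x = 20: rhs = 0, matching y values: 0 (1 points).
  x = 21: rhs = 13, matching y values: 6, 17 (2 points).
  x = 22: rhs = 14, matching y values: none (0 points).
Total affine count: 29.
Full point count |E(F_23)| = 29 + 1 = 30.
Hasse bound: |30 − (23+1)| = |6| = 6 ≤ 2√23 ≈ 9.5917 ✓.
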